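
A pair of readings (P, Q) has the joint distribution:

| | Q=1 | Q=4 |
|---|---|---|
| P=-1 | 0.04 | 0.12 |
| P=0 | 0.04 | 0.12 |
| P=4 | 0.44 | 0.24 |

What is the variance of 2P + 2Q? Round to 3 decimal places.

E[P] = 2.56,  E[Q] = 2.44,  E[PQ] = 5.08
V(P) = 11.04 − (2.56)² = 4.4864;  V(Q) = 8.2 − (2.44)² = 2.2464
Cov(P,Q) = 5.08 − (2.56)(2.44) = -1.1664
V(2P + 2Q) = (2)²·4.4864 + (2)²·2.2464 + 2·(2)·(2)·-1.1664 = 17.6

17.600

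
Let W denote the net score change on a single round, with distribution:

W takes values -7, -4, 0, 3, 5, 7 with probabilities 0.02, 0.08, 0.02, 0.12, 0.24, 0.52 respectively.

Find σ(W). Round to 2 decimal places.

3.51

E[W] = (-7)(0.02) + (-4)(0.08) + (0)(0.02) + (3)(0.12) + (5)(0.24) + (7)(0.52) = 4.74
E[W²] = (-7)²(0.02) + (-4)²(0.08) + (0)²(0.02) + (3)²(0.12) + (5)²(0.24) + (7)²(0.52) = 34.82
Var(W) = E[W²] − (E[W])² = 34.82 − (4.74)² = 12.3524
σ(W) = √12.3524 ≈ 3.51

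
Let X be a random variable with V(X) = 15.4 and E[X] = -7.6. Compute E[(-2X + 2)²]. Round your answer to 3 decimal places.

E[-2X + 2] = -2·-7.6 + 2 = 17.2
V(-2X + 2) = (-2)²·15.4 = 61.6
E[(-2X + 2)²] = V((-2X + 2)) + (E[(-2X + 2)])² = 61.6 + (17.2)² = 357.44

357.440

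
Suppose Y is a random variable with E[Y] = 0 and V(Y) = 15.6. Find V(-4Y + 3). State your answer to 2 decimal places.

V(-4Y + 3) = (-4)²·V(Y) = 16·15.6 = 249.6

249.60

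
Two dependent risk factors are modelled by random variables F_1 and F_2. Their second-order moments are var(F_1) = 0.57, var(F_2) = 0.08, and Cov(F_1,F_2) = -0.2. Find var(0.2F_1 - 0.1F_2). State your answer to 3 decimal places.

0.032

var(0.2F_1 - 0.1F_2) = (0.2)²·var(F_1) + (-0.1)²·var(F_2) + 2·(0.2)·(-0.1)·Cov(F_1,F_2)
= 0.04·0.57 + 0.01·0.08 + -0.04·-0.2 = 0.0316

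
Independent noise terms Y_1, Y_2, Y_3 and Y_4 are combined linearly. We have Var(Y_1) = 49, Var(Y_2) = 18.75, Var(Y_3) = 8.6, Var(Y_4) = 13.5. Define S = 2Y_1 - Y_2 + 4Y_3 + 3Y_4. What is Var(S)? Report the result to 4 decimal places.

By independence, Var(S) = (2)²Var(Y_1) + (-1)²Var(Y_2) + (4)²Var(Y_3) + (3)²Var(Y_4)
= (2)²·49 + (-1)²·18.75 + (4)²·8.6 + (3)²·13.5 = 473.85

473.8500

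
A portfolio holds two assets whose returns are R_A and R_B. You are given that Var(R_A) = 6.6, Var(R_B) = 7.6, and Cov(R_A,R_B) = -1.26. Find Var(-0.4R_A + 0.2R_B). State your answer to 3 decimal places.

1.562

Var(-0.4R_A + 0.2R_B) = (-0.4)²·Var(R_A) + (0.2)²·Var(R_B) + 2·(-0.4)·(0.2)·Cov(R_A,R_B)
= 0.16·6.6 + 0.04·7.6 + -0.16·-1.26 = 1.5616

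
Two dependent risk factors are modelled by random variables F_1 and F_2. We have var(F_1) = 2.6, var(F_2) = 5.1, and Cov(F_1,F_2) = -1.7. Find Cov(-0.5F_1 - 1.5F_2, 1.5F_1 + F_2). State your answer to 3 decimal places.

-4.925

Cov(-0.5F_1 - 1.5F_2, 1.5F_1 + F_2) = (-0.5)(1.5)var(F_1) + (-1.5)(1)var(F_2) + [(-0.5)(1) + (-1.5)(1.5)]Cov(F_1,F_2)
= -0.75·2.6 + -1.5·5.1 + -2.75·-1.7 = -4.925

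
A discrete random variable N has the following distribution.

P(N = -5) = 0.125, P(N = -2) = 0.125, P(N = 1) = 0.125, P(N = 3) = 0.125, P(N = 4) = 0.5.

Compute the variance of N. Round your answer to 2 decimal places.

10.23

E[N] = (-5)(0.125) + (-2)(0.125) + (1)(0.125) + (3)(0.125) + (4)(0.5) = 1.625
E[N²] = (-5)²(0.125) + (-2)²(0.125) + (1)²(0.125) + (3)²(0.125) + (4)²(0.5) = 12.875
Var(N) = E[N²] − (E[N])² = 12.875 − (1.625)² = 10.234375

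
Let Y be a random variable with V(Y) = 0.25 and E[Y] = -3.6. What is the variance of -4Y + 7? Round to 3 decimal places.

4.000

V(-4Y + 7) = (-4)²·V(Y) = 16·0.25 = 4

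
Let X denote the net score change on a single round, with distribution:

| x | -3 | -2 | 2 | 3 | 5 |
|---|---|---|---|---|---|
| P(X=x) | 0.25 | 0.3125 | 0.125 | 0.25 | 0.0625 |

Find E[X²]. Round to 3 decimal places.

7.813

E[X²] = (-3)²(0.25) + (-2)²(0.3125) + (2)²(0.125) + (3)²(0.25) + (5)²(0.0625) = 7.8125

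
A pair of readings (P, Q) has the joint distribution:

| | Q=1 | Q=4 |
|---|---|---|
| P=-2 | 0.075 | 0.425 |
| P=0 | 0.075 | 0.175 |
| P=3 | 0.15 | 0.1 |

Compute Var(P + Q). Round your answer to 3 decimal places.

3.828

E[P] = -0.25,  E[Q] = 3.1,  E[PQ] = -1.9
Var(P) = 4.25 − (-0.25)² = 4.1875;  Var(Q) = 11.5 − (3.1)² = 1.89
Cov(P,Q) = -1.9 − (-0.25)(3.1) = -1.125
Var(P + Q) = (1)²·4.1875 + (1)²·1.89 + 2·(1)·(1)·-1.125 = 3.8275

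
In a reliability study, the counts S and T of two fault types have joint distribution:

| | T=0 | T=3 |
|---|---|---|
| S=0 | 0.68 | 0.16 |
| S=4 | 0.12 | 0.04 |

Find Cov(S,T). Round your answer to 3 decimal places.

E[S] = 0.64,  E[T] = 0.6
E[ST] = 0.48
Cov(S,T) = E[ST] − E[S]E[T] = 0.48 − (0.64)(0.6) = 0.096

0.096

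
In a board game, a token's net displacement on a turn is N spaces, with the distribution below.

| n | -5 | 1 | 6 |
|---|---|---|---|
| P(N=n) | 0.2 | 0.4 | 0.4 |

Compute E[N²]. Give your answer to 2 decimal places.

19.80

E[N²] = (-5)²(0.2) + (1)²(0.4) + (6)²(0.4) = 19.8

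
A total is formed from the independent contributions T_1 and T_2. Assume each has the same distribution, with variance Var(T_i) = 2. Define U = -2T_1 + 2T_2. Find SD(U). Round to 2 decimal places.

By independence, Var(U) = (-2)²Var(T_1) + (2)²Var(T_2)
= (-2)²·2 + (2)²·2 = 16
SD(U) = √16 ≈ 4.00

4.00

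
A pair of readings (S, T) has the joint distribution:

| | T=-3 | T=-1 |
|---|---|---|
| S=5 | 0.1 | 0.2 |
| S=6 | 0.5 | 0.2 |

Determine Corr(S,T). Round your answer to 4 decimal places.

E[S] = 5.7,  E[T] = -2.2
E[ST] = -12.7
Cov(S,T) = E[ST] − E[S]E[T] = -12.7 − (5.7)(-2.2) = -0.16
Var(S) = 0.21,  Var(T) = 0.96
ρ = -0.16 / √(0.21·0.96) ≈ -0.3563

-0.3563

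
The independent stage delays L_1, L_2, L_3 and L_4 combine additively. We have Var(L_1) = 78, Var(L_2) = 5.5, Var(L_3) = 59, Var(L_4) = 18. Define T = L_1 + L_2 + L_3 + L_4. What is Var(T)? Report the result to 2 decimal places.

By independence, Var(T) = (1)²Var(L_1) + (1)²Var(L_2) + (1)²Var(L_3) + (1)²Var(L_4)
= (1)²·78 + (1)²·5.5 + (1)²·59 + (1)²·18 = 160.5

160.50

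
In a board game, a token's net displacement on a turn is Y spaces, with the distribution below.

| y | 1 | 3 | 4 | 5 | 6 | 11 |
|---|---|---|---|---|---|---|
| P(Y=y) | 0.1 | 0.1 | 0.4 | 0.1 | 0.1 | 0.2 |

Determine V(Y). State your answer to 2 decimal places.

E[Y] = (1)(0.1) + (3)(0.1) + (4)(0.4) + (5)(0.1) + (6)(0.1) + (11)(0.2) = 5.3
E[Y²] = (1)²(0.1) + (3)²(0.1) + (4)²(0.4) + (5)²(0.1) + (6)²(0.1) + (11)²(0.2) = 37.7
V(Y) = E[Y²] − (E[Y])² = 37.7 − (5.3)² = 9.61

9.61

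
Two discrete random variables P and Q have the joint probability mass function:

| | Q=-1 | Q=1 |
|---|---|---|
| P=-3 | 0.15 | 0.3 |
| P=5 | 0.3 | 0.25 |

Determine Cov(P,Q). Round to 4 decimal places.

E[P] = 1.4,  E[Q] = 0.1
E[PQ] = -0.7
Cov(P,Q) = E[PQ] − E[P]E[Q] = -0.7 − (1.4)(0.1) = -0.84

-0.8400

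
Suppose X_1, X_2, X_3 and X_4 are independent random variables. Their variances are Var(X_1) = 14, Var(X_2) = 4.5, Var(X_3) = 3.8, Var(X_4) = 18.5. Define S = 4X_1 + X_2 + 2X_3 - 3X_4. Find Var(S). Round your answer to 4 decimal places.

By independence, Var(S) = (4)²Var(X_1) + (1)²Var(X_2) + (2)²Var(X_3) + (-3)²Var(X_4)
= (4)²·14 + (1)²·4.5 + (2)²·3.8 + (-3)²·18.5 = 410.2

410.2000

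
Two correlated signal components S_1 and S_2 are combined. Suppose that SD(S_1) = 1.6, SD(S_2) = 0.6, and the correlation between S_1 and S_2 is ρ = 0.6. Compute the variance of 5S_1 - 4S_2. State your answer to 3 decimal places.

var(S_1) = (1.6)² = 2.56;  var(S_2) = (0.6)² = 0.36
Cov(S_1,S_2) = ρ·SD(S_1)·SD(S_2) = 0.6·1.6·0.6 = 0.576
var(5S_1 - 4S_2) = (5)²·var(S_1) + (-4)²·var(S_2) + 2·(5)·(-4)·Cov(S_1,S_2)
= 25·2.56 + 16·0.36 + -40·0.576 = 46.72

46.720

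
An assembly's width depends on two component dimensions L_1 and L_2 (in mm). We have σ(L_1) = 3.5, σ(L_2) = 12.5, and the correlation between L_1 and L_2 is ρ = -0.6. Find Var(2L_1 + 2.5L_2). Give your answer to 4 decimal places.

763.0625

Var(L_1) = (3.5)² = 12.25;  Var(L_2) = (12.5)² = 156.25
Cov(L_1,L_2) = ρ·σ(L_1)·σ(L_2) = -0.6·3.5·12.5 = -26.25
Var(2L_1 + 2.5L_2) = (2)²·Var(L_1) + (2.5)²·Var(L_2) + 2·(2)·(2.5)·Cov(L_1,L_2)
= 4·12.25 + 6.25·156.25 + 10·-26.25 = 763.0625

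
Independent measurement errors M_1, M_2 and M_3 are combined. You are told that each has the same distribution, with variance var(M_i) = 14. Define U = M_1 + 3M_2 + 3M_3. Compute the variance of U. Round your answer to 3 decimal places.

266.000

By independence, var(U) = (1)²var(M_1) + (3)²var(M_2) + (3)²var(M_3)
= (1)²·14 + (3)²·14 + (3)²·14 = 266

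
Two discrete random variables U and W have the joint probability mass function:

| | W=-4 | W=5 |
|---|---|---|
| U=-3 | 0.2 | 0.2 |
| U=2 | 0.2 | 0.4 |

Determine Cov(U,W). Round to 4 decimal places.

E[U] = 0,  E[W] = 1.4
E[UW] = 1.8
Cov(U,W) = E[UW] − E[U]E[W] = 1.8 − (0)(1.4) = 1.8

1.8000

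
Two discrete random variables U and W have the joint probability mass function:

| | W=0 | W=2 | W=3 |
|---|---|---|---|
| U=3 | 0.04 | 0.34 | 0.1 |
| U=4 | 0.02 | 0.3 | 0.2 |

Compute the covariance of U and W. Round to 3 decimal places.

E[U] = 3.52,  E[W] = 2.18
E[UW] = 7.74
Cov(U,W) = E[UW] − E[U]E[W] = 7.74 − (3.52)(2.18) = 0.0664

0.066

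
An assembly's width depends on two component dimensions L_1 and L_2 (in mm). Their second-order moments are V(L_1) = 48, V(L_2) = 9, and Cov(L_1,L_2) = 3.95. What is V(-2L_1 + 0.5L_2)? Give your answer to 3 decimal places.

186.350

V(-2L_1 + 0.5L_2) = (-2)²·V(L_1) + (0.5)²·V(L_2) + 2·(-2)·(0.5)·Cov(L_1,L_2)
= 4·48 + 0.25·9 + -2·3.95 = 186.35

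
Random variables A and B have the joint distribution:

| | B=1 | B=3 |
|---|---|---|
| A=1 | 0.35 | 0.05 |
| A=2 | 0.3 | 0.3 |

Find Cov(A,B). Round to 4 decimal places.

0.1800

E[A] = 1.6,  E[B] = 1.7
E[AB] = 2.9
Cov(A,B) = E[AB] − E[A]E[B] = 2.9 − (1.6)(1.7) = 0.18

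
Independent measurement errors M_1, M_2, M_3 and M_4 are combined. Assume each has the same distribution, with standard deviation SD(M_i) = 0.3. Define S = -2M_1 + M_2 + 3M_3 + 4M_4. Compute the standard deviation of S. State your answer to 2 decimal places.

Var(M_i) = (0.3)² = 0.09
By independence, Var(S) = (-2)²Var(M_1) + (1)²Var(M_2) + (3)²Var(M_3) + (4)²Var(M_4)
= (-2)²·0.09 + (1)²·0.09 + (3)²·0.09 + (4)²·0.09 = 2.7
SD(S) = √2.7 ≈ 1.64

1.64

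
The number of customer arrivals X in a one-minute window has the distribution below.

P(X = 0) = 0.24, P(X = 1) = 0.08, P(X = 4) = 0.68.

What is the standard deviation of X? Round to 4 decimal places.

E[X] = (0)(0.24) + (1)(0.08) + (4)(0.68) = 2.8
E[X²] = (0)²(0.24) + (1)²(0.08) + (4)²(0.68) = 10.96
var(X) = E[X²] − (E[X])² = 10.96 − (2.8)² = 3.12
sd(X) = √3.12 ≈ 1.7664

1.7664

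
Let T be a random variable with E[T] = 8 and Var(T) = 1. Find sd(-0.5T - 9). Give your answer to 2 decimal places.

Var(-0.5T - 9) = (-0.5)²·1 = 0.25
sd(-0.5T - 9) = √0.25 ≈ 0.50

0.50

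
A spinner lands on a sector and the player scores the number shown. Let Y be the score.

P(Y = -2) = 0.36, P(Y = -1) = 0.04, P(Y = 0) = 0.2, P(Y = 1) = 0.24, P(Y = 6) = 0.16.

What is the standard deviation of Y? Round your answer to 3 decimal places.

E[Y] = (-2)(0.36) + (-1)(0.04) + (0)(0.2) + (1)(0.24) + (6)(0.16) = 0.44
E[Y²] = (-2)²(0.36) + (-1)²(0.04) + (0)²(0.2) + (1)²(0.24) + (6)²(0.16) = 7.48
V(Y) = E[Y²] − (E[Y])² = 7.48 − (0.44)² = 7.2864
sd(Y) = √7.2864 ≈ 2.699

2.699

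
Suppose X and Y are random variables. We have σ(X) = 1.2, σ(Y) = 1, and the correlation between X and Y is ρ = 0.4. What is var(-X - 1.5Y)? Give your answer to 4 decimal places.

var(X) = (1.2)² = 1.44;  var(Y) = (1)² = 1
cov(X,Y) = ρ·σ(X)·σ(Y) = 0.4·1.2·1 = 0.48
var(-X - 1.5Y) = (-1)²·var(X) + (-1.5)²·var(Y) + 2·(-1)·(-1.5)·cov(X,Y)
= 1·1.44 + 2.25·1 + 3·0.48 = 5.13

5.1300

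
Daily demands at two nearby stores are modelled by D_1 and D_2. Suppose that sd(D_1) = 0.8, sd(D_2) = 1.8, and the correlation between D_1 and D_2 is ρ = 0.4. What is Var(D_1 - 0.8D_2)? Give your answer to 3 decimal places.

1.792

Var(D_1) = (0.8)² = 0.64;  Var(D_2) = (1.8)² = 3.24
Cov(D_1,D_2) = ρ·sd(D_1)·sd(D_2) = 0.4·0.8·1.8 = 0.576
Var(D_1 - 0.8D_2) = (1)²·Var(D_1) + (-0.8)²·Var(D_2) + 2·(1)·(-0.8)·Cov(D_1,D_2)
= 1·0.64 + 0.64·3.24 + -1.6·0.576 = 1.792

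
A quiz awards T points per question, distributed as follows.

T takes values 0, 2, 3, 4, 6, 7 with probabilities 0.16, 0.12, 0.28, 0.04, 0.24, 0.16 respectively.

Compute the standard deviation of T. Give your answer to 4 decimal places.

E[T] = (0)(0.16) + (2)(0.12) + (3)(0.28) + (4)(0.04) + (6)(0.24) + (7)(0.16) = 3.8
E[T²] = (0)²(0.16) + (2)²(0.12) + (3)²(0.28) + (4)²(0.04) + (6)²(0.24) + (7)²(0.16) = 20.12
Var(T) = E[T²] − (E[T])² = 20.12 − (3.8)² = 5.68
σ(T) = √5.68 ≈ 2.3833

2.3833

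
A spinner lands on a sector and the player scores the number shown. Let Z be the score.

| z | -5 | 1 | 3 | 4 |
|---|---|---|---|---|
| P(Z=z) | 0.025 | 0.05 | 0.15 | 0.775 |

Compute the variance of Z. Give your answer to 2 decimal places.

2.35

E[Z] = (-5)(0.025) + (1)(0.05) + (3)(0.15) + (4)(0.775) = 3.475
E[Z²] = (-5)²(0.025) + (1)²(0.05) + (3)²(0.15) + (4)²(0.775) = 14.425
Var(Z) = E[Z²] − (E[Z])² = 14.425 − (3.475)² = 2.349375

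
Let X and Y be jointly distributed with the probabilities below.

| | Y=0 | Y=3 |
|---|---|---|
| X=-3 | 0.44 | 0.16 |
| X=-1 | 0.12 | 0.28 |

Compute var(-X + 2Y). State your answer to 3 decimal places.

E[X] = -2.2,  E[Y] = 1.32,  E[XY] = -2.28
var(X) = 5.8 − (-2.2)² = 0.96;  var(Y) = 3.96 − (1.32)² = 2.2176
Cov(X,Y) = -2.28 − (-2.2)(1.32) = 0.624
var(-X + 2Y) = (-1)²·0.96 + (2)²·2.2176 + 2·(-1)·(2)·0.624 = 7.3344

7.334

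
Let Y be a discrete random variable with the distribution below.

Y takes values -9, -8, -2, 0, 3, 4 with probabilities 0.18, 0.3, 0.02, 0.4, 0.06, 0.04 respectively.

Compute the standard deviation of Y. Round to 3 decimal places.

4.605

E[Y] = (-9)(0.18) + (-8)(0.3) + (-2)(0.02) + (0)(0.4) + (3)(0.06) + (4)(0.04) = -3.72
E[Y²] = (-9)²(0.18) + (-8)²(0.3) + (-2)²(0.02) + (0)²(0.4) + (3)²(0.06) + (4)²(0.04) = 35.04
var(Y) = E[Y²] − (E[Y])² = 35.04 − (-3.72)² = 21.2016
SD(Y) = √21.2016 ≈ 4.605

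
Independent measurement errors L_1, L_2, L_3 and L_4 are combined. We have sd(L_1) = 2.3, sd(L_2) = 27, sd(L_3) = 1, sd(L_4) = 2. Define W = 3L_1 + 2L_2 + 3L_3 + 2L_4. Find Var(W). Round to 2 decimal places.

2988.61

Var(L_1) = 5.29, Var(L_2) = 729, Var(L_3) = 1, Var(L_4) = 4
By independence, Var(W) = (3)²Var(L_1) + (2)²Var(L_2) + (3)²Var(L_3) + (2)²Var(L_4)
= (3)²·5.29 + (2)²·729 + (3)²·1 + (2)²·4 = 2988.61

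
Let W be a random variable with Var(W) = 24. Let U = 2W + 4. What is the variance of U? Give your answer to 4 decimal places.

96.0000

Var(2W + 4) = (2)²·Var(W) = 4·24 = 96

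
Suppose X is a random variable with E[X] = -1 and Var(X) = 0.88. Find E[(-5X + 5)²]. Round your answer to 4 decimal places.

122.0000

E[-5X + 5] = -5·-1 + 5 = 10
Var(-5X + 5) = (-5)²·0.88 = 22
E[(-5X + 5)²] = Var((-5X + 5)) + (E[(-5X + 5)])² = 22 + (10)² = 122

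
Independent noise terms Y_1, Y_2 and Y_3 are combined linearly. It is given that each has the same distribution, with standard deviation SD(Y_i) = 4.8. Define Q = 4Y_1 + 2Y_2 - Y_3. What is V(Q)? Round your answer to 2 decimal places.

V(Y_i) = (4.8)² = 23.04
By independence, V(Q) = (4)²V(Y_1) + (2)²V(Y_2) + (-1)²V(Y_3)
= (4)²·23.04 + (2)²·23.04 + (-1)²·23.04 = 483.84

483.84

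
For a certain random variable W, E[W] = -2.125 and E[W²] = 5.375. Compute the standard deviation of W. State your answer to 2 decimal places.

0.93

Var(W) = 5.375 − (-2.125)² = 0.859375
SD(W) = √0.859375 ≈ 0.93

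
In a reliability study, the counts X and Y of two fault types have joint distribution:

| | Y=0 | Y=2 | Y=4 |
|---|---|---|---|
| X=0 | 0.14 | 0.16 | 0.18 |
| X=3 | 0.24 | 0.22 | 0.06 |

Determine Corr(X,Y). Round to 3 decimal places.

E[X] = 1.56,  E[Y] = 1.72
E[XY] = 2.04
Cov(X,Y) = E[XY] − E[X]E[Y] = 2.04 − (1.56)(1.72) = -0.6432
Var(X) = 2.2464,  Var(Y) = 2.4016
ρ = -0.6432 / √(2.2464·2.4016) ≈ -0.277

-0.277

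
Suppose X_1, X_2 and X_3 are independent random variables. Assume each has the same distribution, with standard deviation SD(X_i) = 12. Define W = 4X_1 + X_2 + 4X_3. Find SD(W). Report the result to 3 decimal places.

var(X_i) = (12)² = 144
By independence, var(W) = (4)²var(X_1) + (1)²var(X_2) + (4)²var(X_3)
= (4)²·144 + (1)²·144 + (4)²·144 = 4752
SD(W) = √4752 ≈ 68.935

68.935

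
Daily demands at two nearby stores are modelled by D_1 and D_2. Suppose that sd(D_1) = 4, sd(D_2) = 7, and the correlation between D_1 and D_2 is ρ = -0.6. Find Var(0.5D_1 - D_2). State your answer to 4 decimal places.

Var(D_1) = (4)² = 16;  Var(D_2) = (7)² = 49
Cov(D_1,D_2) = ρ·sd(D_1)·sd(D_2) = -0.6·4·7 = -16.8
Var(0.5D_1 - D_2) = (0.5)²·Var(D_1) + (-1)²·Var(D_2) + 2·(0.5)·(-1)·Cov(D_1,D_2)
= 0.25·16 + 1·49 + -1·-16.8 = 69.8

69.8000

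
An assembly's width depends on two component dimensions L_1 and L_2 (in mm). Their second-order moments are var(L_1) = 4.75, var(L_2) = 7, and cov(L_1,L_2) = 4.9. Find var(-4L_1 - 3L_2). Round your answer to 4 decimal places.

var(-4L_1 - 3L_2) = (-4)²·var(L_1) + (-3)²·var(L_2) + 2·(-4)·(-3)·cov(L_1,L_2)
= 16·4.75 + 9·7 + 24·4.9 = 256.6

256.6000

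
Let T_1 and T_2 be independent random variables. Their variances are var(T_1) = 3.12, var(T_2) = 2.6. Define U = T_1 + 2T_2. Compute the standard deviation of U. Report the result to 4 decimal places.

By independence, var(U) = (1)²var(T_1) + (2)²var(T_2)
= (1)²·3.12 + (2)²·2.6 = 13.52
σ(U) = √13.52 ≈ 3.6770

3.6770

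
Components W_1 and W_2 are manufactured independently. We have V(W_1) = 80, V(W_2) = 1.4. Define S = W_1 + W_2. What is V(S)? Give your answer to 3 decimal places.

81.400

By independence, V(S) = (1)²V(W_1) + (1)²V(W_2)
= (1)²·80 + (1)²·1.4 = 81.4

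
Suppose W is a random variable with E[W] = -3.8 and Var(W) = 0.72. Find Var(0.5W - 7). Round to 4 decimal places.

0.1800

Var(0.5W - 7) = (0.5)²·Var(W) = 0.25·0.72 = 0.18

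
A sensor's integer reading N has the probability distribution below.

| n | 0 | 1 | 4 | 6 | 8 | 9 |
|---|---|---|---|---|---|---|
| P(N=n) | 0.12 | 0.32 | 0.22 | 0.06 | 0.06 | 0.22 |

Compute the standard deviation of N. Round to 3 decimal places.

3.391

E[N] = (0)(0.12) + (1)(0.32) + (4)(0.22) + (6)(0.06) + (8)(0.06) + (9)(0.22) = 4.02
E[N²] = (0)²(0.12) + (1)²(0.32) + (4)²(0.22) + (6)²(0.06) + (8)²(0.06) + (9)²(0.22) = 27.66
var(N) = E[N²] − (E[N])² = 27.66 − (4.02)² = 11.4996
SD(N) = √11.4996 ≈ 3.391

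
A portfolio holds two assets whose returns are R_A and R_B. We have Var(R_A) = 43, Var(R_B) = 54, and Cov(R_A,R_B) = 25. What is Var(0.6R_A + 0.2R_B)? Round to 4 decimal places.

23.6400

Var(0.6R_A + 0.2R_B) = (0.6)²·Var(R_A) + (0.2)²·Var(R_B) + 2·(0.6)·(0.2)·Cov(R_A,R_B)
= 0.36·43 + 0.04·54 + 0.24·25 = 23.64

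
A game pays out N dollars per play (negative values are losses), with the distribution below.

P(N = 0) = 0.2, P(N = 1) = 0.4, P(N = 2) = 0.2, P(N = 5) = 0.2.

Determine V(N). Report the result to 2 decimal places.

2.96

E[N] = (0)(0.2) + (1)(0.4) + (2)(0.2) + (5)(0.2) = 1.8
E[N²] = (0)²(0.2) + (1)²(0.4) + (2)²(0.2) + (5)²(0.2) = 6.2
V(N) = E[N²] − (E[N])² = 6.2 − (1.8)² = 2.96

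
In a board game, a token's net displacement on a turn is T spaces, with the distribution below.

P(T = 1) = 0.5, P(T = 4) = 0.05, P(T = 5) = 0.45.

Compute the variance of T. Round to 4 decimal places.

E[T] = (1)(0.5) + (4)(0.05) + (5)(0.45) = 2.95
E[T²] = (1)²(0.5) + (4)²(0.05) + (5)²(0.45) = 12.55
V(T) = E[T²] − (E[T])² = 12.55 − (2.95)² = 3.8475

3.8475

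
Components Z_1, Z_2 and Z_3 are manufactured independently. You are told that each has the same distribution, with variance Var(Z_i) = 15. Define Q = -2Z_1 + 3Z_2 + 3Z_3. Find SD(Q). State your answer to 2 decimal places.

By independence, Var(Q) = (-2)²Var(Z_1) + (3)²Var(Z_2) + (3)²Var(Z_3)
= (-2)²·15 + (3)²·15 + (3)²·15 = 330
SD(Q) = √330 ≈ 18.17

18.17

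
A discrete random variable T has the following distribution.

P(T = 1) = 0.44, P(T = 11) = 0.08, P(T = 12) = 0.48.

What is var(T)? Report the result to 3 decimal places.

29.114

E[T] = (1)(0.44) + (11)(0.08) + (12)(0.48) = 7.08
E[T²] = (1)²(0.44) + (11)²(0.08) + (12)²(0.48) = 79.24
var(T) = E[T²] − (E[T])² = 79.24 − (7.08)² = 29.1136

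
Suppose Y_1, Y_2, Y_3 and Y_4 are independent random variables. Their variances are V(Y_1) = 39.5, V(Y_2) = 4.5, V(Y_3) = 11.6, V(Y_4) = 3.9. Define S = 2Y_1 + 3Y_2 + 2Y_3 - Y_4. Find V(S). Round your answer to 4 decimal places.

By independence, V(S) = (2)²V(Y_1) + (3)²V(Y_2) + (2)²V(Y_3) + (-1)²V(Y_4)
= (2)²·39.5 + (3)²·4.5 + (2)²·11.6 + (-1)²·3.9 = 248.8

248.8000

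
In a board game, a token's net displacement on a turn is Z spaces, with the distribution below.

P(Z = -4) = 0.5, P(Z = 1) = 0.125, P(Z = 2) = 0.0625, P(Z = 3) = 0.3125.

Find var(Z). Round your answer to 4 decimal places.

10.5273

E[Z] = (-4)(0.5) + (1)(0.125) + (2)(0.0625) + (3)(0.3125) = -0.8125
E[Z²] = (-4)²(0.5) + (1)²(0.125) + (2)²(0.0625) + (3)²(0.3125) = 11.1875
var(Z) = E[Z²] − (E[Z])² = 11.1875 − (-0.8125)² = 10.52734375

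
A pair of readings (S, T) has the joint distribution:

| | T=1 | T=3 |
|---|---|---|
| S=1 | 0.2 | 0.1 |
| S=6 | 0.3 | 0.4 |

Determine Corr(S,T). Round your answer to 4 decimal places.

0.2182

E[S] = 4.5,  E[T] = 2
E[ST] = 9.5
Cov(S,T) = E[ST] − E[S]E[T] = 9.5 − (4.5)(2) = 0.5
Var(S) = 5.25,  Var(T) = 1
ρ = 0.5 / √(5.25·1) ≈ 0.2182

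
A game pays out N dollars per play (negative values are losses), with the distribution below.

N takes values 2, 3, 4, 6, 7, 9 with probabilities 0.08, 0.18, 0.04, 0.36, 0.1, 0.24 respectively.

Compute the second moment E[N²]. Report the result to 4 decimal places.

E[N²] = (2)²(0.08) + (3)²(0.18) + (4)²(0.04) + (6)²(0.36) + (7)²(0.1) + (9)²(0.24) = 39.88

39.8800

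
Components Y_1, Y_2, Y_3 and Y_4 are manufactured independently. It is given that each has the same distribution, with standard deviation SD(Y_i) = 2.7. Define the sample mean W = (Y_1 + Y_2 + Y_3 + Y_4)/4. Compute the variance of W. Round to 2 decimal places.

Var(Y_i) = (2.7)² = 7.29
By independence, Var(W) = (0.25)²Var(Y_1) + (0.25)²Var(Y_2) + (0.25)²Var(Y_3) + (0.25)²Var(Y_4)
= (0.25)²·7.29 + (0.25)²·7.29 + (0.25)²·7.29 + (0.25)²·7.29 = 1.8225

1.82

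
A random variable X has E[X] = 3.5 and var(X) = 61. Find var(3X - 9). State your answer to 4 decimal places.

var(3X - 9) = (3)²·var(X) = 9·61 = 549

549.0000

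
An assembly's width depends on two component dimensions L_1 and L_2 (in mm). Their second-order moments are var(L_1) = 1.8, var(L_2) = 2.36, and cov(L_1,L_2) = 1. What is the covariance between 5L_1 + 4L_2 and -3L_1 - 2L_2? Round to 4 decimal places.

cov(5L_1 + 4L_2, -3L_1 - 2L_2) = (5)(-3)var(L_1) + (4)(-2)var(L_2) + [(5)(-2) + (4)(-3)]cov(L_1,L_2)
= -15·1.8 + -8·2.36 + -22·1 = -67.88

-67.8800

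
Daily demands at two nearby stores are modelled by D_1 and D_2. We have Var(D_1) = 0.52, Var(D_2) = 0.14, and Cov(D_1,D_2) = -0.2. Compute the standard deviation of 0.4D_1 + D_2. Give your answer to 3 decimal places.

0.251

Var(0.4D_1 + D_2) = (0.4)²·Var(D_1) + (1)²·Var(D_2) + 2·(0.4)·(1)·Cov(D_1,D_2)
= 0.16·0.52 + 1·0.14 + 0.8·-0.2 = 0.0632
SD(0.4D_1 + D_2) = √0.0632 ≈ 0.251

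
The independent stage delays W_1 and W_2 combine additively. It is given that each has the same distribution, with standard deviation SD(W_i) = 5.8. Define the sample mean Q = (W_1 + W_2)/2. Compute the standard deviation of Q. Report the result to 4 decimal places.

V(W_i) = (5.8)² = 33.64
By independence, V(Q) = (0.5)²V(W_1) + (0.5)²V(W_2)
= (0.5)²·33.64 + (0.5)²·33.64 = 16.82
SD(Q) = √16.82 ≈ 4.1012

4.1012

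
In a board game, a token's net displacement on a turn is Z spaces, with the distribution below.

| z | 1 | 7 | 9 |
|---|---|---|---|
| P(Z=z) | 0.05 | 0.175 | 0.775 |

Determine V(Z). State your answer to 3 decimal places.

E[Z] = (1)(0.05) + (7)(0.175) + (9)(0.775) = 8.25
E[Z²] = (1)²(0.05) + (7)²(0.175) + (9)²(0.775) = 71.4
V(Z) = E[Z²] − (E[Z])² = 71.4 − (8.25)² = 3.3375

3.338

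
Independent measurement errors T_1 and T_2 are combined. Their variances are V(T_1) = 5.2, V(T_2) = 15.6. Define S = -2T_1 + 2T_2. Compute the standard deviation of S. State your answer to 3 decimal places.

9.121

By independence, V(S) = (-2)²V(T_1) + (2)²V(T_2)
= (-2)²·5.2 + (2)²·15.6 = 83.2
SD(S) = √83.2 ≈ 9.121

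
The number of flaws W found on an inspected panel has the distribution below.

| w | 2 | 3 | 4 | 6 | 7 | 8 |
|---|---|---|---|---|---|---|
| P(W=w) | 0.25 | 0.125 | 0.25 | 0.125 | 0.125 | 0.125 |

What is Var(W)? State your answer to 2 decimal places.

E[W] = (2)(0.25) + (3)(0.125) + (4)(0.25) + (6)(0.125) + (7)(0.125) + (8)(0.125) = 4.5
E[W²] = (2)²(0.25) + (3)²(0.125) + (4)²(0.25) + (6)²(0.125) + (7)²(0.125) + (8)²(0.125) = 24.75
Var(W) = E[W²] − (E[W])² = 24.75 − (4.5)² = 4.5

4.50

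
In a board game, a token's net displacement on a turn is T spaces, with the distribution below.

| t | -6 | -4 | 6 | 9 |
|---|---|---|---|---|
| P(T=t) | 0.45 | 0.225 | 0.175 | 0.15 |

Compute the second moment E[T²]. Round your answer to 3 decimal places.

E[T²] = (-6)²(0.45) + (-4)²(0.225) + (6)²(0.175) + (9)²(0.15) = 38.25

38.250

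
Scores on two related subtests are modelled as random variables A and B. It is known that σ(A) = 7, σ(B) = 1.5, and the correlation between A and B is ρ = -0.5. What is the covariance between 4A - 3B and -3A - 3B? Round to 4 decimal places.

-552.0000

Var(A) = (7)² = 49;  Var(B) = (1.5)² = 2.25
Cov(A,B) = ρ·σ(A)·σ(B) = -0.5·7·1.5 = -5.25
Cov(4A - 3B, -3A - 3B) = (4)(-3)Var(A) + (-3)(-3)Var(B) + [(4)(-3) + (-3)(-3)]Cov(A,B)
= -12·49 + 9·2.25 + -3·-5.25 = -552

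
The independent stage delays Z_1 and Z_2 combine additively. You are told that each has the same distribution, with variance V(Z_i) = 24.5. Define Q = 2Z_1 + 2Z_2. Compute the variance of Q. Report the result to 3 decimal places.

196.000

By independence, V(Q) = (2)²V(Z_1) + (2)²V(Z_2)
= (2)²·24.5 + (2)²·24.5 = 196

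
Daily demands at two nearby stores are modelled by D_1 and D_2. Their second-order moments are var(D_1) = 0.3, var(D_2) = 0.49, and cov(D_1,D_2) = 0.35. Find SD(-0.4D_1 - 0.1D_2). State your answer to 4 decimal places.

var(-0.4D_1 - 0.1D_2) = (-0.4)²·var(D_1) + (-0.1)²·var(D_2) + 2·(-0.4)·(-0.1)·cov(D_1,D_2)
= 0.16·0.3 + 0.01·0.49 + 0.08·0.35 = 0.0809
SD(-0.4D_1 - 0.1D_2) = √0.0809 ≈ 0.2844

0.2844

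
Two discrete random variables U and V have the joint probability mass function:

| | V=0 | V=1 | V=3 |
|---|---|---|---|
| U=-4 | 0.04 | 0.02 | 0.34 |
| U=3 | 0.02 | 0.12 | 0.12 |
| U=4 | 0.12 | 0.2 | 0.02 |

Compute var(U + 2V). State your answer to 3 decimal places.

9.290

E[U] = 0.54,  E[V] = 1.78,  E[UV] = -1.68
var(U) = 14.18 − (0.54)² = 13.8884;  var(V) = 4.66 − (1.78)² = 1.4916
Cov(U,V) = -1.68 − (0.54)(1.78) = -2.6412
var(U + 2V) = (1)²·13.8884 + (2)²·1.4916 + 2·(1)·(2)·-2.6412 = 9.29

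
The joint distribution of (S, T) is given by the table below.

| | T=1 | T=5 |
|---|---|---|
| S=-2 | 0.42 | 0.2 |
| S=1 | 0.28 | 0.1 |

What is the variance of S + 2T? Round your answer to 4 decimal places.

14.8884

E[S] = -0.86,  E[T] = 2.2,  E[ST] = -2.06
Var(S) = 2.86 − (-0.86)² = 2.1204;  Var(T) = 8.2 − (2.2)² = 3.36
Cov(S,T) = -2.06 − (-0.86)(2.2) = -0.168
Var(S + 2T) = (1)²·2.1204 + (2)²·3.36 + 2·(1)·(2)·-0.168 = 14.8884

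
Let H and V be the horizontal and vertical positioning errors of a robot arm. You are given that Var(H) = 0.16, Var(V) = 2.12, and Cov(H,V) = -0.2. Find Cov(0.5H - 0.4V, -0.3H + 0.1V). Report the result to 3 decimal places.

Cov(0.5H - 0.4V, -0.3H + 0.1V) = (0.5)(-0.3)Var(H) + (-0.4)(0.1)Var(V) + [(0.5)(0.1) + (-0.4)(-0.3)]Cov(H,V)
= -0.15·0.16 + -0.04·2.12 + 0.17·-0.2 = -0.1428

-0.143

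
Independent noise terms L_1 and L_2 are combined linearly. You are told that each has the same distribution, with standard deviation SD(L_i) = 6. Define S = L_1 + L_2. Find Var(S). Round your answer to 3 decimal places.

Var(L_i) = (6)² = 36
By independence, Var(S) = (1)²Var(L_1) + (1)²Var(L_2)
= (1)²·36 + (1)²·36 = 72

72.000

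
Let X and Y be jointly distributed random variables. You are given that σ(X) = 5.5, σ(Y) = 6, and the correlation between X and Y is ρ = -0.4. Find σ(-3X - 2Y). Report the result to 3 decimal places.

16.058

Var(X) = (5.5)² = 30.25;  Var(Y) = (6)² = 36
cov(X,Y) = ρ·σ(X)·σ(Y) = -0.4·5.5·6 = -13.2
Var(-3X - 2Y) = (-3)²·Var(X) + (-2)²·Var(Y) + 2·(-3)·(-2)·cov(X,Y)
= 9·30.25 + 4·36 + 12·-13.2 = 257.85
σ(-3X - 2Y) = √257.85 ≈ 16.058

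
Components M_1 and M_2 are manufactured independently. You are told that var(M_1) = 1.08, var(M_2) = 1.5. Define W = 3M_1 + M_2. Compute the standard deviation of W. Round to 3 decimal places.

3.350

By independence, var(W) = (3)²var(M_1) + (1)²var(M_2)
= (3)²·1.08 + (1)²·1.5 = 11.22
SD(W) = √11.22 ≈ 3.350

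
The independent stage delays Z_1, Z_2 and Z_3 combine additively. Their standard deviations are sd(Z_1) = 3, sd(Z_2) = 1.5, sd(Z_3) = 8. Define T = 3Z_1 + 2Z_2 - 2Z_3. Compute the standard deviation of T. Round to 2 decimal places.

Var(Z_1) = 9, Var(Z_2) = 2.25, Var(Z_3) = 64
By independence, Var(T) = (3)²Var(Z_1) + (2)²Var(Z_2) + (-2)²Var(Z_3)
= (3)²·9 + (2)²·2.25 + (-2)²·64 = 346
sd(T) = √346 ≈ 18.60

18.60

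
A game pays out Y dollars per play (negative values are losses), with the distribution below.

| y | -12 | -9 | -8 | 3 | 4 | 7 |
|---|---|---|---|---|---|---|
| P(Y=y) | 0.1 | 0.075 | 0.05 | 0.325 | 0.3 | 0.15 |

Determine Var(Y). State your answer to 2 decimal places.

37.85

E[Y] = (-12)(0.1) + (-9)(0.075) + (-8)(0.05) + (3)(0.325) + (4)(0.3) + (7)(0.15) = 0.95
E[Y²] = (-12)²(0.1) + (-9)²(0.075) + (-8)²(0.05) + (3)²(0.325) + (4)²(0.3) + (7)²(0.15) = 38.75
Var(Y) = E[Y²] − (E[Y])² = 38.75 − (0.95)² = 37.8475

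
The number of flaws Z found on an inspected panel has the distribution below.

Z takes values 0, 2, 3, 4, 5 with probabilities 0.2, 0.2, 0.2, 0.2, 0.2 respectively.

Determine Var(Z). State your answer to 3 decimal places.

2.960

E[Z] = (0)(0.2) + (2)(0.2) + (3)(0.2) + (4)(0.2) + (5)(0.2) = 2.8
E[Z²] = (0)²(0.2) + (2)²(0.2) + (3)²(0.2) + (4)²(0.2) + (5)²(0.2) = 10.8
Var(Z) = E[Z²] − (E[Z])² = 10.8 − (2.8)² = 2.96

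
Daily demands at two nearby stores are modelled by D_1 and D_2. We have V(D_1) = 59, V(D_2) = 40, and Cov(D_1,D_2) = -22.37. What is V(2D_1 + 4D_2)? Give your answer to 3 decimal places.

518.080

V(2D_1 + 4D_2) = (2)²·V(D_1) + (4)²·V(D_2) + 2·(2)·(4)·Cov(D_1,D_2)
= 4·59 + 16·40 + 16·-22.37 = 518.08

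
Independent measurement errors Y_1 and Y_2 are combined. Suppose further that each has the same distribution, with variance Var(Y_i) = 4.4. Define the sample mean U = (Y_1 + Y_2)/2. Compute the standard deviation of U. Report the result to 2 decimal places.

By independence, Var(U) = (0.5)²Var(Y_1) + (0.5)²Var(Y_2)
= (0.5)²·4.4 + (0.5)²·4.4 = 2.2
sd(U) = √2.2 ≈ 1.48

1.48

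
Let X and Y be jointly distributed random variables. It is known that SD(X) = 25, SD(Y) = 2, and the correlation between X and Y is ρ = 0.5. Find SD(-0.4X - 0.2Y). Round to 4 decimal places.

V(X) = (25)² = 625;  V(Y) = (2)² = 4
cov(X,Y) = ρ·SD(X)·SD(Y) = 0.5·25·2 = 25
V(-0.4X - 0.2Y) = (-0.4)²·V(X) + (-0.2)²·V(Y) + 2·(-0.4)·(-0.2)·cov(X,Y)
= 0.16·625 + 0.04·4 + 0.16·25 = 104.16
SD(-0.4X - 0.2Y) = √104.16 ≈ 10.2059

10.2059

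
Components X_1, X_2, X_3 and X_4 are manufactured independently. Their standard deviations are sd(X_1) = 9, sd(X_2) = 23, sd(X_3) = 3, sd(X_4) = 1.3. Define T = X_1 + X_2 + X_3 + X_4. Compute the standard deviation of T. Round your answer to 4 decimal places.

V(X_1) = 81, V(X_2) = 529, V(X_3) = 9, V(X_4) = 1.69
By independence, V(T) = (1)²V(X_1) + (1)²V(X_2) + (1)²V(X_3) + (1)²V(X_4)
= (1)²·81 + (1)²·529 + (1)²·9 + (1)²·1.69 = 620.69
sd(T) = √620.69 ≈ 24.9137

24.9137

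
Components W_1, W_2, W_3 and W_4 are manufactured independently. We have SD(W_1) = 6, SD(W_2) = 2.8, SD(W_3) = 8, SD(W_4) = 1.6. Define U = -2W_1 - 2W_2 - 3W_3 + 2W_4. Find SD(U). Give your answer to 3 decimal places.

27.597

V(W_1) = 36, V(W_2) = 7.84, V(W_3) = 64, V(W_4) = 2.56
By independence, V(U) = (-2)²V(W_1) + (-2)²V(W_2) + (-3)²V(W_3) + (2)²V(W_4)
= (-2)²·36 + (-2)²·7.84 + (-3)²·64 + (2)²·2.56 = 761.6
SD(U) = √761.6 ≈ 27.597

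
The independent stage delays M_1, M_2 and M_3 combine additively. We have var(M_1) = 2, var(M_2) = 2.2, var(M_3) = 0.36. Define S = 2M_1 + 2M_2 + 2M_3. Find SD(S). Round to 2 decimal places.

By independence, var(S) = (2)²var(M_1) + (2)²var(M_2) + (2)²var(M_3)
= (2)²·2 + (2)²·2.2 + (2)²·0.36 = 18.24
SD(S) = √18.24 ≈ 4.27

4.27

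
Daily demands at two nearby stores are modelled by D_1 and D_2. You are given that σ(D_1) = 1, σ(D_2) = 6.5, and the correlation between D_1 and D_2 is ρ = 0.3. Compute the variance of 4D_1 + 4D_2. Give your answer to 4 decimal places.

V(D_1) = (1)² = 1;  V(D_2) = (6.5)² = 42.25
cov(D_1,D_2) = ρ·σ(D_1)·σ(D_2) = 0.3·1·6.5 = 1.95
V(4D_1 + 4D_2) = (4)²·V(D_1) + (4)²·V(D_2) + 2·(4)·(4)·cov(D_1,D_2)
= 16·1 + 16·42.25 + 32·1.95 = 754.4

754.4000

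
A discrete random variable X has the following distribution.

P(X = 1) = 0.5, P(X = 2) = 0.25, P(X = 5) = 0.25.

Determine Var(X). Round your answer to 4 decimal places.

E[X] = (1)(0.5) + (2)(0.25) + (5)(0.25) = 2.25
E[X²] = (1)²(0.5) + (2)²(0.25) + (5)²(0.25) = 7.75
Var(X) = E[X²] − (E[X])² = 7.75 − (2.25)² = 2.6875

2.6875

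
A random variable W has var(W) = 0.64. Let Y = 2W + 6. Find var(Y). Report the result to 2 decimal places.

var(2W + 6) = (2)²·var(W) = 4·0.64 = 2.56

2.56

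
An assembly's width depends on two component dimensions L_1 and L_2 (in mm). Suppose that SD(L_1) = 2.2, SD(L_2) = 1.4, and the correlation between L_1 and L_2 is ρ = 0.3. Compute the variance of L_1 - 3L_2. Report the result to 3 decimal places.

16.936

Var(L_1) = (2.2)² = 4.84;  Var(L_2) = (1.4)² = 1.96
cov(L_1,L_2) = ρ·SD(L_1)·SD(L_2) = 0.3·2.2·1.4 = 0.924
Var(L_1 - 3L_2) = (1)²·Var(L_1) + (-3)²·Var(L_2) + 2·(1)·(-3)·cov(L_1,L_2)
= 1·4.84 + 9·1.96 + -6·0.924 = 16.936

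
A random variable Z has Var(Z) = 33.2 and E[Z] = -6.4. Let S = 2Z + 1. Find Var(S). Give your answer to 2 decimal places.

132.80

Var(2Z + 1) = (2)²·Var(Z) = 4·33.2 = 132.8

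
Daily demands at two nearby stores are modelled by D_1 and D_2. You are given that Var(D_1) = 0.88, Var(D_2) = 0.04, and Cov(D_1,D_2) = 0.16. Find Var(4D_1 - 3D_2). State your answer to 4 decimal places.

Var(4D_1 - 3D_2) = (4)²·Var(D_1) + (-3)²·Var(D_2) + 2·(4)·(-3)·Cov(D_1,D_2)
= 16·0.88 + 9·0.04 + -24·0.16 = 10.6

10.6000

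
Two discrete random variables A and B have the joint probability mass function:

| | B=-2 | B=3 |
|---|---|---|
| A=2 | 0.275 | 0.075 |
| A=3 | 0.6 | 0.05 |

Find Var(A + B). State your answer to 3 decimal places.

2.649

E[A] = 2.65,  E[B] = -1.375,  E[AB] = -3.8
Var(A) = 7.25 − (2.65)² = 0.2275;  Var(B) = 4.625 − (-1.375)² = 2.734375
Cov(A,B) = -3.8 − (2.65)(-1.375) = -0.15625
Var(A + B) = (1)²·0.2275 + (1)²·2.734375 + 2·(1)·(1)·-0.15625 = 2.649375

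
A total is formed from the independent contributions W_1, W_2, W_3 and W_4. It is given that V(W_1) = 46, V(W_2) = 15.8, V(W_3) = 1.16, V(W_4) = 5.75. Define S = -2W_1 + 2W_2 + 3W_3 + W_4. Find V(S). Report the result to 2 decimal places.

By independence, V(S) = (-2)²V(W_1) + (2)²V(W_2) + (3)²V(W_3) + (1)²V(W_4)
= (-2)²·46 + (2)²·15.8 + (3)²·1.16 + (1)²·5.75 = 263.39

263.39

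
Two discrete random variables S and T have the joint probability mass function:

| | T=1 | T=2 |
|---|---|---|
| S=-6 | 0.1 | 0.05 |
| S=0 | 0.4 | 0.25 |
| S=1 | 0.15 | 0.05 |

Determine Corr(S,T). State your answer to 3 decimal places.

-0.005

E[S] = -0.7,  E[T] = 1.35
E[ST] = -0.95
Cov(S,T) = E[ST] − E[S]E[T] = -0.95 − (-0.7)(1.35) = -0.005
Var(S) = 5.11,  Var(T) = 0.2275
ρ = -0.005 / √(5.11·0.2275) ≈ -0.005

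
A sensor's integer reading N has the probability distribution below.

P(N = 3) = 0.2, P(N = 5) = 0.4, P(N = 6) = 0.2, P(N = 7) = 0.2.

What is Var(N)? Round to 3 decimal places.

E[N] = (3)(0.2) + (5)(0.4) + (6)(0.2) + (7)(0.2) = 5.2
E[N²] = (3)²(0.2) + (5)²(0.4) + (6)²(0.2) + (7)²(0.2) = 28.8
Var(N) = E[N²] − (E[N])² = 28.8 − (5.2)² = 1.76

1.760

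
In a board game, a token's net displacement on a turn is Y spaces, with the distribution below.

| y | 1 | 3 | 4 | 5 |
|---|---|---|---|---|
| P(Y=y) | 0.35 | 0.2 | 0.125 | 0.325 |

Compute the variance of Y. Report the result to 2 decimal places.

E[Y] = (1)(0.35) + (3)(0.2) + (4)(0.125) + (5)(0.325) = 3.075
E[Y²] = (1)²(0.35) + (3)²(0.2) + (4)²(0.125) + (5)²(0.325) = 12.275
Var(Y) = E[Y²] − (E[Y])² = 12.275 − (3.075)² = 2.819375

2.82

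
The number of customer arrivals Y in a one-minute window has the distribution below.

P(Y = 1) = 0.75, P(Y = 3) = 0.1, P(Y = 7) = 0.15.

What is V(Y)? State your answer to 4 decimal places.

4.5900

E[Y] = (1)(0.75) + (3)(0.1) + (7)(0.15) = 2.1
E[Y²] = (1)²(0.75) + (3)²(0.1) + (7)²(0.15) = 9
V(Y) = E[Y²] − (E[Y])² = 9 − (2.1)² = 4.59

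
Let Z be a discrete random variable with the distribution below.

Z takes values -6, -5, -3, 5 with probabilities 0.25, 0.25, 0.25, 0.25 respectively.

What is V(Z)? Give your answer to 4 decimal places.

E[Z] = (-6)(0.25) + (-5)(0.25) + (-3)(0.25) + (5)(0.25) = -2.25
E[Z²] = (-6)²(0.25) + (-5)²(0.25) + (-3)²(0.25) + (5)²(0.25) = 23.75
V(Z) = E[Z²] − (E[Z])² = 23.75 − (-2.25)² = 18.6875

18.6875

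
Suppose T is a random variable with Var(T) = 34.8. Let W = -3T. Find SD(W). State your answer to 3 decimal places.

17.697

Var(-3T) = (-3)²·34.8 = 313.2
SD(W) = √313.2 ≈ 17.697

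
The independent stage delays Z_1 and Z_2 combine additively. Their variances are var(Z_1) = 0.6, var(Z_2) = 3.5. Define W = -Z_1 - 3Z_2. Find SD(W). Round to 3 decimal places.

By independence, var(W) = (-1)²var(Z_1) + (-3)²var(Z_2)
= (-1)²·0.6 + (-3)²·3.5 = 32.1
SD(W) = √32.1 ≈ 5.666

5.666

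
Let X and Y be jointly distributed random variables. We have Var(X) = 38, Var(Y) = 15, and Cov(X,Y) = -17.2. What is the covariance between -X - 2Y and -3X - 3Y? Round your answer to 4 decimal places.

Cov(-X - 2Y, -3X - 3Y) = (-1)(-3)Var(X) + (-2)(-3)Var(Y) + [(-1)(-3) + (-2)(-3)]Cov(X,Y)
= 3·38 + 6·15 + 9·-17.2 = 49.2

49.2000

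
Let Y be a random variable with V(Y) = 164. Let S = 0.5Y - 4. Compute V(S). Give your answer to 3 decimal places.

41.000

V(0.5Y - 4) = (0.5)²·V(Y) = 0.25·164 = 41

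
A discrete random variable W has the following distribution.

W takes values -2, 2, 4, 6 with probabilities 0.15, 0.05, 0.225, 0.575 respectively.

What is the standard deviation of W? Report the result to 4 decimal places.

E[W] = (-2)(0.15) + (2)(0.05) + (4)(0.225) + (6)(0.575) = 4.15
E[W²] = (-2)²(0.15) + (2)²(0.05) + (4)²(0.225) + (6)²(0.575) = 25.1
Var(W) = E[W²] − (E[W])² = 25.1 − (4.15)² = 7.8775
SD(W) = √7.8775 ≈ 2.8067

2.8067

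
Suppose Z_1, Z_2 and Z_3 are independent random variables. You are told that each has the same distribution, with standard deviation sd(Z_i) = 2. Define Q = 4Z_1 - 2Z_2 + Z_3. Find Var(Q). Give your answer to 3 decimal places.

Var(Z_i) = (2)² = 4
By independence, Var(Q) = (4)²Var(Z_1) + (-2)²Var(Z_2) + (1)²Var(Z_3)
= (4)²·4 + (-2)²·4 + (1)²·4 = 84

84.000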